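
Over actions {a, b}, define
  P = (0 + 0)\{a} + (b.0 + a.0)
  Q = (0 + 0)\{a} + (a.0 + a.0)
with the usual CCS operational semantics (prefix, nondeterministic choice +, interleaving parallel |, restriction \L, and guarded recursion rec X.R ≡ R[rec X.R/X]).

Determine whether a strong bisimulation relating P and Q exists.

P's transition system — 2 states:
  u0 = (0 + 0)\{a} + (b.0 + a.0) has moves --a--▸ u1, --b--▸ u1
  u1 = 0 has moves stopped
Q's transition system — 2 states:
  v0 = (0 + 0)\{a} + (a.0 + a.0) has moves --a--▸ v1
  v1 = 0 has moves stopped
Coarsest stable partition (strong bisimilarity classes):
  B0 = {u0}
  B1 = {u1, v1}
  B2 = {v0}
u0 ∈ B0, v0 ∈ B2 → different blocks

not bisimilar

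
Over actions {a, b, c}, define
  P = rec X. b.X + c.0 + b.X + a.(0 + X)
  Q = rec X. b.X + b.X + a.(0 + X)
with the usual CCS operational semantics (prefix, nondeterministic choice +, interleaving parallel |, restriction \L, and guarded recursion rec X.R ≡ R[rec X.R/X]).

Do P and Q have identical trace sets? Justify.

NO — witness ⟨c⟩

P's transition system — 3 states:
  p0 = rec X. b.X + c.0 + b.X + a.(0 + X) | ··a··> p1, ··b··> p0, ··c··> p2
  p1 = 0 + (rec X. b.X + c.0 + b.X + a.(0 + X)) | ··a··> p1, ··b··> p0, ··c··> p2
  p2 = 0 | deadlocked
Q's transition system — 2 states:
  q0 = rec X. b.X + b.X + a.(0 + X) | ··a··> q1, ··b··> q0
  q1 = 0 + (rec X. b.X + b.X + a.(0 + X)) | ··a··> q1, ··b··> q0
Trace ⟨c⟩ through P, begin at {p0}:
  after c @ step 1: {p2}
  ✓ P
Trace ⟨c⟩ through Q, begin at {q0}:
  after c @ step 1: no successor for Q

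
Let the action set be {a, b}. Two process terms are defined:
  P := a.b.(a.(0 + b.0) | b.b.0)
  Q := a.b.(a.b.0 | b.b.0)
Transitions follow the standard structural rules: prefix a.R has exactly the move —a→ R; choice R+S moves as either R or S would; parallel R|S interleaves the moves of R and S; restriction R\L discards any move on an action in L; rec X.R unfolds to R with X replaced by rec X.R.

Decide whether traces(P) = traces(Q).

trace-equivalent

LTS(P): 11 reachable states
  u0 = a.b.(a.(0 + b.0) | b.b.0) has moves —a→ u1
  u1 = b.(a.(0 + b.0) | b.b.0) has moves —b→ u2
  u2 = a.(0 + b.0) | b.b.0 has moves —a→ u3, —b→ u4
  u3 = (0 + b.0) | b.b.0 has moves —b→ u5, —b→ u6
  u4 = a.(0 + b.0) | b.0 has moves —a→ u5, —b→ u7
  u5 = (0 + b.0) | b.0 has moves —b→ u8, —b→ u9
  u6 = 0 | b.b.0 has moves —b→ u9
  u7 = a.(0 + b.0) | 0 has moves —a→ u8
  u8 = (0 + b.0) | 0 has moves —b→ u10
  u9 = 0 | b.0 has moves —b→ u10
  u10 = 0 | 0 has moves ·
LTS(Q): 11 reachable states
  v0 = a.b.(a.b.0 | b.b.0) has moves —a→ v1
  v1 = b.(a.b.0 | b.b.0) has moves —b→ v2
  v2 = a.b.0 | b.b.0 has moves —a→ v3, —b→ v4
  v3 = b.0 | b.b.0 has moves —b→ v5, —b→ v6
  v4 = a.b.0 | b.0 has moves —a→ v6, —b→ v7
  v5 = 0 | b.b.0 has moves —b→ v8
  v6 = b.0 | b.0 has moves —b→ v8, —b→ v9
  v7 = a.b.0 | 0 has moves —a→ v9
  v8 = 0 | b.0 has moves —b→ v10
  v9 = b.0 | 0 has moves —b→ v10
  v10 = 0 | 0 has moves ·
Partition-refinement fixed point:
  B0 = {u0, v0}
  B1 = {u1, v1}
  B2 = {u2, v2}
  B3 = {u3, v3}
  B4 = {u5, u6, v5, v6}
  B5 = {u8, u9, v8, v9}
  B6 = {u10, v10}
  B7 = {u4, v4}
  B8 = {u7, v7}
u0 ∈ B0, v0 ∈ B0 → same block
Bisimilar ⇒ trace-equivalent.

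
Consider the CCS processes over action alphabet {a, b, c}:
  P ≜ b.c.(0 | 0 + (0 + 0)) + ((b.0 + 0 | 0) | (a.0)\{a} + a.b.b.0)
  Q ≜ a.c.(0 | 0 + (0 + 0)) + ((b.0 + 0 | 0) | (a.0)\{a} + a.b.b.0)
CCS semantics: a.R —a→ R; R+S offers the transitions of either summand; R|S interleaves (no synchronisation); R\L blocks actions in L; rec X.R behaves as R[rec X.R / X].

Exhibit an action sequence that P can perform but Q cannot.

P's transition system — 7 states:
  u0 = b.c.(0 | 0 + (0 + 0)) + ((b.0 + 0 | 0) | (a.0)\{a} + a.b.b.0) :: =a=> u1, =b=> u2, =b=> u3
  u1 = b.b.0 :: =b=> u4
  u2 = 0 | (a.0)\{a} :: ·
  u3 = c.(0 | 0 + (0 + 0)) :: =c=> u5
  u4 = b.0 :: =b=> u6
  u5 = 0 | 0 + (0 + 0) :: ·
  u6 = 0 :: ·
Q's transition system — 7 states:
  v0 = a.c.(0 | 0 + (0 + 0)) + ((b.0 + 0 | 0) | (a.0)\{a} + a.b.b.0) :: =a=> v1, =a=> v2, =b=> v3
  v1 = b.b.0 :: =b=> v4
  v2 = c.(0 | 0 + (0 + 0)) :: =c=> v5
  v3 = 0 | (a.0)\{a} :: ·
  v4 = b.0 :: =b=> v6
  v5 = 0 | 0 + (0 + 0) :: ·
  v6 = 0 :: ·
Trace ⟨bc⟩ through P, begin at {u0}:
  step 1 (b): {u2, u3}
  step 2 (c): {u5}
  P completes σ.
Trace ⟨bc⟩ through Q, begin at {v0}:
  step 1 (b): {v3}
  step 2 (c): ∅  — Q cannot continue

bc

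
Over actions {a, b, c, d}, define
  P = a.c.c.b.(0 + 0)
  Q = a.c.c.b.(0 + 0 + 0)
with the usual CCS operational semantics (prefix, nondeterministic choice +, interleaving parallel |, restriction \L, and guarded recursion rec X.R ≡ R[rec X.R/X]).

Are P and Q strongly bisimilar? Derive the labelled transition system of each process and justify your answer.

Reachable graph of P (5 states):
  u0 = a.c.c.b.(0 + 0) has moves -a-> u1
  u1 = c.c.b.(0 + 0) has moves -c-> u2
  u2 = c.b.(0 + 0) has moves -c-> u3
  u3 = b.(0 + 0) has moves -b-> u4
  u4 = 0 + 0 has moves deadlocked
Reachable graph of Q (5 states):
  v0 = a.c.c.b.(0 + 0 + 0) has moves -a-> v1
  v1 = c.c.b.(0 + 0 + 0) has moves -c-> v2
  v2 = c.b.(0 + 0 + 0) has moves -c-> v3
  v3 = b.(0 + 0 + 0) has moves -b-> v4
  v4 = 0 + 0 + 0 has moves deadlocked
Partition-refinement fixed point:
  B0 = {u0, v0}
  B1 = {u1, v1}
  B2 = {u2, v2}
  B3 = {u3, v3}
  B4 = {u4, v4}
u0 ∈ B0, v0 ∈ B0 → same block

P ~ Q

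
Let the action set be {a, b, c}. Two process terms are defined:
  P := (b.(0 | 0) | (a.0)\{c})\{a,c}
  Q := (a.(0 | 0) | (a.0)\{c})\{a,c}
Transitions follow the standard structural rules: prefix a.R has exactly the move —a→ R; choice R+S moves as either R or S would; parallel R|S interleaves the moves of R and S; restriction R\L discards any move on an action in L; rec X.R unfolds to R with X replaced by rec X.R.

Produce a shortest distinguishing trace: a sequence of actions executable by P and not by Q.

LTS(P): 2 reachable states
  u0 = (b.(0 | 0) | (a.0)\{c})\{a,c} has moves —b→ u1
  u1 = (0 | 0 | (a.0)\{c})\{a,c} has moves stopped
LTS(Q): 1 reachable states
  v0 = (a.(0 | 0) | (a.0)\{c})\{a,c} has moves stopped
Trace ⟨b⟩ through P, begin at {u0}:
  step 1 (b): {u1}
  ✓ P
Trace ⟨b⟩ through Q, begin at {v0}:
  step 1 (b): ∅ (Q stuck)

b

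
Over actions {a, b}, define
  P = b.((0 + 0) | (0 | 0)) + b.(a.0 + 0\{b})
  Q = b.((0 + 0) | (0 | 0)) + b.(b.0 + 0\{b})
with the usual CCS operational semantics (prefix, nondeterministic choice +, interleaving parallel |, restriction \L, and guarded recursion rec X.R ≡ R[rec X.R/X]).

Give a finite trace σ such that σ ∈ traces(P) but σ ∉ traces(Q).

LTS(P): 4 reachable states
  p0 = b.((0 + 0) | (0 | 0)) + b.(a.0 + 0\{b}) has moves —b→ p1, —b→ p2
  p1 = (0 + 0) | (0 | 0) has moves ·
  p2 = a.0 + 0\{b} has moves —a→ p3
  p3 = 0 has moves ·
LTS(Q): 4 reachable states
  q0 = b.((0 + 0) | (0 | 0)) + b.(b.0 + 0\{b}) has moves —b→ q1, —b→ q2
  q1 = (0 + 0) | (0 | 0) has moves ·
  q2 = b.0 + 0\{b} has moves —b→ q3
  q3 = 0 has moves ·
Trace ⟨ba⟩ through P, begin at {p0}:
  after b @ step 1: {p1, p2}
  after a @ step 2: {p3}
  ✓ P
Trace ⟨ba⟩ through Q, begin at {q0}:
  after b @ step 1: {q1, q2}
  after a @ step 2: no successor for Q

ba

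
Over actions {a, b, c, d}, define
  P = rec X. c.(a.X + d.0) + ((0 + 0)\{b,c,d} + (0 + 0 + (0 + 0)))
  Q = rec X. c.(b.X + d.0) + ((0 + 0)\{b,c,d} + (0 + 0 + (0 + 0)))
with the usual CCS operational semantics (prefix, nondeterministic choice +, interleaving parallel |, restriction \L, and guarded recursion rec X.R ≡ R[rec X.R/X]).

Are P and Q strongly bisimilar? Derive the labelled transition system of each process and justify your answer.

Reachable graph of P (3 states):
  p0 = rec X. c.(a.X + d.0) + ((0 + 0)\{b,c,d} + (0 + 0 + (0 + 0))) | —c→ p1
  p1 = a.(rec X. c.(a.X + d.0) + ((0 + 0)\{b,c,d} + (0 + 0 + (0 + 0)))) + d.0 | —a→ p0, —d→ p2
  p2 = 0 | ·
Reachable graph of Q (3 states):
  q0 = rec X. c.(b.X + d.0) + ((0 + 0)\{b,c,d} + (0 + 0 + (0 + 0))) | —c→ q1
  q1 = b.(rec X. c.(b.X + d.0) + ((0 + 0)\{b,c,d} + (0 + 0 + (0 + 0)))) + d.0 | —b→ q0, —d→ q2
  q2 = 0 | ·
Coarsest stable partition (strong bisimilarity classes):
  B0 = {p0}
  B1 = {p1}
  B2 = {p2, q2}
  B3 = {q0}
  B4 = {q1}
p0 ∈ B0, q0 ∈ B3 → different blocks

NO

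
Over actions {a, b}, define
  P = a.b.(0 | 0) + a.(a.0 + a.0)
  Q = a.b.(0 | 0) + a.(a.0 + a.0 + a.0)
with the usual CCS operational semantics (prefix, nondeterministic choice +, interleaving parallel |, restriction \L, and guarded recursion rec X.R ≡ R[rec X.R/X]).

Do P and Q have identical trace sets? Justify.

traces(P) = traces(Q)

LTS(P): 5 reachable states
  p0 = a.b.(0 | 0) + a.(a.0 + a.0) → —a→ p1, —a→ p2
  p1 = a.0 + a.0 → —a→ p3
  p2 = b.(0 | 0) → —b→ p4
  p3 = 0 → ·
  p4 = 0 | 0 → ·
LTS(Q): 5 reachable states
  q0 = a.b.(0 | 0) + a.(a.0 + a.0 + a.0) → —a→ q1, —a→ q2
  q1 = a.0 + a.0 + a.0 → —a→ q3
  q2 = b.(0 | 0) → —b→ q4
  q3 = 0 → ·
  q4 = 0 | 0 → ·
Bisimilarity quotient blocks:
  B0 = {p0, q0}
  B1 = {p2, q2}
  B2 = {p3, p4, q3, q4}
  B3 = {p1, q1}
p0 ∈ B0, q0 ∈ B0 → same block
Bisimilar ⇒ trace-equivalent.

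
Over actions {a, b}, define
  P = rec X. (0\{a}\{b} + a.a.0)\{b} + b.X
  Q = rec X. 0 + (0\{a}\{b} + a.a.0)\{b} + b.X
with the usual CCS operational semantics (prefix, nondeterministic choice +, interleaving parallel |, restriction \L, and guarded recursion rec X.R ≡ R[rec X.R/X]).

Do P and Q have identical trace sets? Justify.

trace-equivalent

Reachable graph of P (3 states):
  u0 = rec X. (0\{a}\{b} + a.a.0)\{b} + b.X has moves -a-> u1, -b-> u0
  u1 = (a.0)\{b} has moves -a-> u2
  u2 = 0\{b} has moves ∅
Reachable graph of Q (3 states):
  v0 = rec X. 0 + (0\{a}\{b} + a.a.0)\{b} + b.X has moves -a-> v1, -b-> v0
  v1 = (a.0)\{b} has moves -a-> v2
  v2 = 0\{b} has moves ∅
Partition-refinement fixed point:
  B0 = {u0, v0}
  B1 = {u1, v1}
  B2 = {u2, v2}
u0 ∈ B0, v0 ∈ B0 → same block
Bisimilar ⇒ trace-equivalent.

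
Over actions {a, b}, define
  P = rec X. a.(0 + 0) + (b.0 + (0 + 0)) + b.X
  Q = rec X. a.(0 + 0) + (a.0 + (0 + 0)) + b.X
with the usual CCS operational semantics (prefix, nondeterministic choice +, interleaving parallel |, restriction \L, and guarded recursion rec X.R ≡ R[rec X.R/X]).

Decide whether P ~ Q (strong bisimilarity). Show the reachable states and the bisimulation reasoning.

P ≁ Q

Reachable graph of P (3 states):
  p0 = rec X. a.(0 + 0) + (b.0 + (0 + 0)) + b.X ⊢ --a--▸ p1, --b--▸ p0, --b--▸ p2
  p1 = 0 + 0 ⊢ stopped
  p2 = 0 ⊢ stopped
Reachable graph of Q (3 states):
  q0 = rec X. a.(0 + 0) + (a.0 + (0 + 0)) + b.X ⊢ --a--▸ q1, --a--▸ q2, --b--▸ q0
  q1 = 0 ⊢ stopped
  q2 = 0 + 0 ⊢ stopped
Partition-refinement fixed point:
  B0 = {p0}
  B1 = {p1, p2, q1, q2}
  B2 = {q0}
p0 ∈ B0, q0 ∈ B2 → different blocks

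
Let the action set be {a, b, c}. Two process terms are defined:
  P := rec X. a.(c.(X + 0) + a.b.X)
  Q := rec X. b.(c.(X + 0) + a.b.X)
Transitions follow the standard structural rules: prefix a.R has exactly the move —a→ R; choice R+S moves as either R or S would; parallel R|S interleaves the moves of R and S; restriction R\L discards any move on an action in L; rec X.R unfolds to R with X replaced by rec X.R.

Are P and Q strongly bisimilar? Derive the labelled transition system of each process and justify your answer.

not bisimilar

LTS(P): 4 reachable states
  s0 = rec X. a.(c.(X + 0) + a.b.X) → —a→ s1
  s1 = c.((rec X. a.(c.(X + 0) + a.b.X)) + 0) + a.b.(rec X. a.(c.(X + 0) + a.b.X)) → —a→ s2, —c→ s3
  s2 = b.(rec X. a.(c.(X + 0) + a.b.X)) → —b→ s0
  s3 = (rec X. a.(c.(X + 0) + a.b.X)) + 0 → —a→ s1
LTS(Q): 4 reachable states
  t0 = rec X. b.(c.(X + 0) + a.b.X) → —b→ t1
  t1 = c.((rec X. b.(c.(X + 0) + a.b.X)) + 0) + a.b.(rec X. b.(c.(X + 0) + a.b.X)) → —a→ t2, —c→ t3
  t2 = b.(rec X. b.(c.(X + 0) + a.b.X)) → —b→ t0
  t3 = (rec X. b.(c.(X + 0) + a.b.X)) + 0 → —b→ t1
Partition-refinement fixed point:
  B0 = {s0, s3}
  B1 = {s1}
  B2 = {s2}
  B3 = {t0, t3}
  B4 = {t1}
  B5 = {t2}
s0 ∈ B0, t0 ∈ B3 → different blocks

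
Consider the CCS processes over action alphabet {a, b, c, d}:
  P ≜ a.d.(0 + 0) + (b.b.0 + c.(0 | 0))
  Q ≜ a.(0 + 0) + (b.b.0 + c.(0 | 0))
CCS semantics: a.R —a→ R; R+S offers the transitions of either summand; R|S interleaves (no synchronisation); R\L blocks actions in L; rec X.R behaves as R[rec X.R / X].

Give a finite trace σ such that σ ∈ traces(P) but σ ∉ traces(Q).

LTS(P): 6 reachable states
  p0 = a.d.(0 + 0) + (b.b.0 + c.(0 | 0)) ⊢ --a--▸ p1, --b--▸ p2, --c--▸ p3
  p1 = d.(0 + 0) ⊢ --d--▸ p4
  p2 = b.0 ⊢ --b--▸ p5
  p3 = 0 | 0 ⊢ deadlocked
  p4 = 0 + 0 ⊢ deadlocked
  p5 = 0 ⊢ deadlocked
LTS(Q): 5 reachable states
  q0 = a.(0 + 0) + (b.b.0 + c.(0 | 0)) ⊢ --a--▸ q1, --b--▸ q2, --c--▸ q3
  q1 = 0 + 0 ⊢ deadlocked
  q2 = b.0 ⊢ --b--▸ q4
  q3 = 0 | 0 ⊢ deadlocked
  q4 = 0 ⊢ deadlocked
Run σ = ⟨ad⟩ on P: start {p0}
  step 1 (a): {p1}
  step 2 (d): {p4}
  ✓ P
Run σ = ⟨ad⟩ on Q: start {q0}
  step 1 (a): {q1}
  step 2 (d): no successor for Q

ad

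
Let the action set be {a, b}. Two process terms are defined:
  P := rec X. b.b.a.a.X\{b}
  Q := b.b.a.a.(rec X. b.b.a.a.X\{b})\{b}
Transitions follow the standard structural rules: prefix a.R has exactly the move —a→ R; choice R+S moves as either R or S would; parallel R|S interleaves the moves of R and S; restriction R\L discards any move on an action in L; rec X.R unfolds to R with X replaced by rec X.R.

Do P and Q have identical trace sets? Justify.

P's transition system — 5 states:
  s0 = rec X. b.b.a.a.X\{b} | -b-> s1
  s1 = b.a.a.(rec X. b.b.a.a.X\{b})\{b} | -b-> s2
  s2 = a.a.(rec X. b.b.a.a.X\{b})\{b} | -a-> s3
  s3 = a.(rec X. b.b.a.a.X\{b})\{b} | -a-> s4
  s4 = (rec X. b.b.a.a.X\{b})\{b} | ·
Q's transition system — 5 states:
  t0 = b.b.a.a.(rec X. b.b.a.a.X\{b})\{b} | -b-> t1
  t1 = b.a.a.(rec X. b.b.a.a.X\{b})\{b} | -b-> t2
  t2 = a.a.(rec X. b.b.a.a.X\{b})\{b} | -a-> t3
  t3 = a.(rec X. b.b.a.a.X\{b})\{b} | -a-> t4
  t4 = (rec X. b.b.a.a.X\{b})\{b} | ·
Bisimilarity quotient blocks:
  B0 = {s0, t0}
  B1 = {s1, t1}
  B2 = {s2, t2}
  B3 = {s3, t3}
  B4 = {s4, t4}
s0 ∈ B0, t0 ∈ B0 → same block
Bisimilar ⇒ trace-equivalent.

trace-equivalent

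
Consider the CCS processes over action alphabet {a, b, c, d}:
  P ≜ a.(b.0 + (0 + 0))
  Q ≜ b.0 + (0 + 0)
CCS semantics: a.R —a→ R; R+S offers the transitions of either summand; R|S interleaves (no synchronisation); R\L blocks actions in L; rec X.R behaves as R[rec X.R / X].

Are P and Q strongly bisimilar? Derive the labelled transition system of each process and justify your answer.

NO

LTS(P): 3 reachable states
  u0 = a.(b.0 + (0 + 0)) has moves ··a··> u1
  u1 = b.0 + (0 + 0) has moves ··b··> u2
  u2 = 0 has moves deadlocked
LTS(Q): 2 reachable states
  v0 = b.0 + (0 + 0) has moves ··b··> v1
  v1 = 0 has moves deadlocked
Coarsest stable partition (strong bisimilarity classes):
  B0 = {u0}
  B1 = {u1, v0}
  B2 = {u2, v1}
u0 ∈ B0, v0 ∈ B1 → different blocks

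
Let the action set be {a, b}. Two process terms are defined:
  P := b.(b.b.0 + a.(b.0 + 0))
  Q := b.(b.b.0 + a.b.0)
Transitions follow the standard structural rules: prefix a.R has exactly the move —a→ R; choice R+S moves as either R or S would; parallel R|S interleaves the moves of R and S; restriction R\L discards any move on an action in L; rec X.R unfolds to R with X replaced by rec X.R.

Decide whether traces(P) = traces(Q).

P's transition system — 5 states:
  m0 = b.(b.b.0 + a.(b.0 + 0)) ⊢ -b-> m1
  m1 = b.b.0 + a.(b.0 + 0) ⊢ -a-> m2, -b-> m3
  m2 = b.0 + 0 ⊢ -b-> m4
  m3 = b.0 ⊢ -b-> m4
  m4 = 0 ⊢ stopped
Q's transition system — 4 states:
  n0 = b.(b.b.0 + a.b.0) ⊢ -b-> n1
  n1 = b.b.0 + a.b.0 ⊢ -a-> n2, -b-> n2
  n2 = b.0 ⊢ -b-> n3
  n3 = 0 ⊢ stopped
Bisimilarity quotient blocks:
  B0 = {m0, n0}
  B1 = {m1, n1}
  B2 = {m2, m3, n2}
  B3 = {m4, n3}
m0 ∈ B0, n0 ∈ B0 → same block
Bisimilar ⇒ trace-equivalent.

traces(P) = traces(Q)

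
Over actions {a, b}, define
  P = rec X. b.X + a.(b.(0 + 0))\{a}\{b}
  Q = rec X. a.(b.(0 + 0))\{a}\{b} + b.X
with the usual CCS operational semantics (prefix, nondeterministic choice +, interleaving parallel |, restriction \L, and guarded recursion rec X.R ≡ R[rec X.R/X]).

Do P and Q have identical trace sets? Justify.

traces(P) = traces(Q)

P's transition system — 2 states:
  s0 = rec X. b.X + a.(b.(0 + 0))\{a}\{b} has moves =a=> s1, =b=> s0
  s1 = (b.(0 + 0))\{a}\{b} has moves deadlocked
Q's transition system — 2 states:
  t0 = rec X. a.(b.(0 + 0))\{a}\{b} + b.X has moves =a=> t1, =b=> t0
  t1 = (b.(0 + 0))\{a}\{b} has moves deadlocked
Partition-refinement fixed point:
  B0 = {s0, t0}
  B1 = {s1, t1}
s0 ∈ B0, t0 ∈ B0 → same block
Bisimilar ⇒ trace-equivalent.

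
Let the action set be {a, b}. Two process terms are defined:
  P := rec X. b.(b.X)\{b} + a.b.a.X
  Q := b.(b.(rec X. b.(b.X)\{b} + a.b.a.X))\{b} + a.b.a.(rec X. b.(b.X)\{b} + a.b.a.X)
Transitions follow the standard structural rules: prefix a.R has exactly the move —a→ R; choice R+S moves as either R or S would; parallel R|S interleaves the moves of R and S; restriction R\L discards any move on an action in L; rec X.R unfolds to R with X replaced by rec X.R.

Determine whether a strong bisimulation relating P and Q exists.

bisimilar

P's transition system — 4 states:
  p0 = rec X. b.(b.X)\{b} + a.b.a.X has moves —a→ p1, —b→ p2
  p1 = b.a.(rec X. b.(b.X)\{b} + a.b.a.X) has moves —b→ p3
  p2 = (b.(rec X. b.(b.X)\{b} + a.b.a.X))\{b} has moves (no moves)
  p3 = a.(rec X. b.(b.X)\{b} + a.b.a.X) has moves —a→ p0
Q's transition system — 5 states:
  q0 = b.(b.(rec X. b.(b.X)\{b} + a.b.a.X))\{b} + a.b.a.(rec X. b.(b.X)\{b} + a.b.a.X) has moves —a→ q1, —b→ q2
  q1 = b.a.(rec X. b.(b.X)\{b} + a.b.a.X) has moves —b→ q3
  q2 = (b.(rec X. b.(b.X)\{b} + a.b.a.X))\{b} has moves (no moves)
  q3 = a.(rec X. b.(b.X)\{b} + a.b.a.X) has moves —a→ q4
  q4 = rec X. b.(b.X)\{b} + a.b.a.X has moves —a→ q1, —b→ q2
Bisimilarity quotient blocks:
  B0 = {p0, q0, q4}
  B1 = {p2, q2}
  B2 = {p1, q1}
  B3 = {p3, q3}
p0 ∈ B0, q0 ∈ B0 → same block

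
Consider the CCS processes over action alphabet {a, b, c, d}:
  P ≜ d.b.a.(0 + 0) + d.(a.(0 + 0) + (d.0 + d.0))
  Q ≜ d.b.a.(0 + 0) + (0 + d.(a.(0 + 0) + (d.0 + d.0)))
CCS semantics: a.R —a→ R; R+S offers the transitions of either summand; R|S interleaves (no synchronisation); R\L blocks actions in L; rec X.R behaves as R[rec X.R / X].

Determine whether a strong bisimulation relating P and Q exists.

LTS(P): 6 reachable states
  s0 = d.b.a.(0 + 0) + d.(a.(0 + 0) + (d.0 + d.0)) ⊢ ··d··> s1, ··d··> s2
  s1 = a.(0 + 0) + (d.0 + d.0) ⊢ ··a··> s3, ··d··> s4
  s2 = b.a.(0 + 0) ⊢ ··b··> s5
  s3 = 0 + 0 ⊢ (no moves)
  s4 = 0 ⊢ (no moves)
  s5 = a.(0 + 0) ⊢ ··a··> s3
LTS(Q): 6 reachable states
  t0 = d.b.a.(0 + 0) + (0 + d.(a.(0 + 0) + (d.0 + d.0))) ⊢ ··d··> t1, ··d··> t2
  t1 = a.(0 + 0) + (d.0 + d.0) ⊢ ··a··> t3, ··d··> t4
  t2 = b.a.(0 + 0) ⊢ ··b··> t5
  t3 = 0 + 0 ⊢ (no moves)
  t4 = 0 ⊢ (no moves)
  t5 = a.(0 + 0) ⊢ ··a··> t3
Coarsest stable partition (strong bisimilarity classes):
  B0 = {s0, t0}
  B1 = {s2, t2}
  B2 = {s5, t5}
  B3 = {s3, s4, t3, t4}
  B4 = {s1, t1}
s0 ∈ B0, t0 ∈ B0 → same block

bisimilar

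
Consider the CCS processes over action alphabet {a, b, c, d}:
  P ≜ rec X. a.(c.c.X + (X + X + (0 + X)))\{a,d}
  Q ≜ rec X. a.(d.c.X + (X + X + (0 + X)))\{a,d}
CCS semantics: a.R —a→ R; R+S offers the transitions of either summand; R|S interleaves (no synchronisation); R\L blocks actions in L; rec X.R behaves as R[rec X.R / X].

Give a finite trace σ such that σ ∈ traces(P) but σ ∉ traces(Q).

ac

P's transition system — 4 states:
  m0 = rec X. a.(c.c.X + (X + X + (0 + X)))\{a,d} :: —a→ m1
  m1 = (c.c.(rec X. a.(c.c.X + (X + X + (0 + X)))\{a,d}) + ((rec X. a.(c.c.X + (X + X + (0 + X)))\{a,d}) + (rec X. a.(c.c.X + (X + X + (0 + X)))\{a,d}) + (0 + (rec X. a.(c.c.X + (X + X + (0 + X)))\{a,d}))))\{a,d} :: —c→ m2
  m2 = (c.(rec X. a.(c.c.X + (X + X + (0 + X)))\{a,d}))\{a,d} :: —c→ m3
  m3 = (rec X. a.(c.c.X + (X + X + (0 + X)))\{a,d})\{a,d} :: (no moves)
Q's transition system — 2 states:
  n0 = rec X. a.(d.c.X + (X + X + (0 + X)))\{a,d} :: —a→ n1
  n1 = (d.c.(rec X. a.(d.c.X + (X + X + (0 + X)))\{a,d}) + ((rec X. a.(d.c.X + (X + X + (0 + X)))\{a,d}) + (rec X. a.(d.c.X + (X + X + (0 + X)))\{a,d}) + (0 + (rec X. a.(d.c.X + (X + X + (0 + X)))\{a,d}))))\{a,d} :: (no moves)
Executing ac from P (initial set {m0}):
  [1] a ⇒ {m1}
  [2] c ⇒ {m2}
  ✓ P
Executing ac from Q (initial set {n0}):
  [1] a ⇒ {n1}
  [2] c ⇒ ∅ (Q stuck)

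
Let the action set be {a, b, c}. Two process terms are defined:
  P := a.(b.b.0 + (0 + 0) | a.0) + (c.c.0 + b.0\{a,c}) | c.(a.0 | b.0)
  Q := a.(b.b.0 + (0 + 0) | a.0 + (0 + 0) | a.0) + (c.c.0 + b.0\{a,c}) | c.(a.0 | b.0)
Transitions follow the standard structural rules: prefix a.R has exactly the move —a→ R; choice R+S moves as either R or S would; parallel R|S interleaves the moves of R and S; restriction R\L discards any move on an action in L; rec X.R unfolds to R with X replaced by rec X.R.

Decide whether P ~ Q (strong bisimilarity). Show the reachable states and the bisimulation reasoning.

LTS(P): 24 reachable states
  s0 = a.(b.b.0 + (0 + 0) | a.0) + (c.c.0 + b.0\{a,c}) | c.(a.0 | b.0) ⊢ ··a··> s1, ··b··> s2, ··c··> s3, ··c··> s4
  s1 = b.b.0 + (0 + 0) | a.0 ⊢ ··a··> s5, ··b··> s6
  s2 = 0\{a,c} | c.(a.0 | b.0) ⊢ ··c··> s7
  s3 = (c.c.0 + b.0\{a,c}) | (a.0 | b.0) ⊢ ··a··> s8, ··b··> s7, ··b··> s9, ··c··> s10
  s4 = c.0 | c.(a.0 | b.0) ⊢ ··c··> s10, ··c··> s11
  s5 = (0 + 0) | 0 ⊢ (no moves)
  s6 = b.0 ⊢ ··b··> s12
  s7 = 0\{a,c} | (a.0 | b.0) ⊢ ··a··> s13, ··b··> s14
  s8 = (c.c.0 + b.0\{a,c}) | (0 | b.0) ⊢ ··b··> s13, ··b··> s15, ··c··> s16
  s9 = (c.c.0 + b.0\{a,c}) | (a.0 | 0) ⊢ ··a··> s15, ··b··> s14, ··c··> s17
  s10 = c.0 | (a.0 | b.0) ⊢ ··a··> s16, ··b··> s17, ··c··> s18
  s11 = 0 | c.(a.0 | b.0) ⊢ ··c··> s18
  s12 = 0 ⊢ (no moves)
  s13 = 0\{a,c} | (0 | b.0) ⊢ ··b··> s19
  s14 = 0\{a,c} | (a.0 | 0) ⊢ ··a··> s19
  s15 = (c.c.0 + b.0\{a,c}) | (0 | 0) ⊢ ··b··> s19, ··c··> s20
  s16 = c.0 | (0 | b.0) ⊢ ··b··> s20, ··c··> s21
  s17 = c.0 | (a.0 | 0) ⊢ ··a··> s20, ··c··> s22
  s18 = 0 | (a.0 | b.0) ⊢ ··a··> s21, ··b··> s22
  s19 = 0\{a,c} | (0 | 0) ⊢ (no moves)
  s20 = c.0 | (0 | 0) ⊢ ··c··> s23
  s21 = 0 | (0 | b.0) ⊢ ··b··> s23
  s22 = 0 | (a.0 | 0) ⊢ ··a··> s23
  s23 = 0 | (0 | 0) ⊢ (no moves)
LTS(Q): 24 reachable states
  t0 = a.(b.b.0 + (0 + 0) | a.0 + (0 + 0) | a.0) + (c.c.0 + b.0\{a,c}) | c.(a.0 | b.0) ⊢ ··a··> t1, ··b··> t2, ··c··> t3, ··c··> t4
  t1 = b.b.0 + (0 + 0) | a.0 + (0 + 0) | a.0 ⊢ ··a··> t5, ··b··> t6
  t2 = 0\{a,c} | c.(a.0 | b.0) ⊢ ··c··> t7
  t3 = (c.c.0 + b.0\{a,c}) | (a.0 | b.0) ⊢ ··a··> t8, ··b··> t7, ··b··> t9, ··c··> t10
  t4 = c.0 | c.(a.0 | b.0) ⊢ ··c··> t10, ··c··> t11
  t5 = (0 + 0) | 0 ⊢ (no moves)
  t6 = b.0 ⊢ ··b··> t12
  t7 = 0\{a,c} | (a.0 | b.0) ⊢ ··a··> t13, ··b··> t14
  t8 = (c.c.0 + b.0\{a,c}) | (0 | b.0) ⊢ ··b··> t13, ··b··> t15, ··c··> t16
  t9 = (c.c.0 + b.0\{a,c}) | (a.0 | 0) ⊢ ··a··> t15, ··b··> t14, ··c··> t17
  t10 = c.0 | (a.0 | b.0) ⊢ ··a··> t16, ··b··> t17, ··c··> t18
  t11 = 0 | c.(a.0 | b.0) ⊢ ··c··> t18
  t12 = 0 ⊢ (no moves)
  t13 = 0\{a,c} | (0 | b.0) ⊢ ··b··> t19
  t14 = 0\{a,c} | (a.0 | 0) ⊢ ··a··> t19
  t15 = (c.c.0 + b.0\{a,c}) | (0 | 0) ⊢ ··b··> t19, ··c··> t20
  t16 = c.0 | (0 | b.0) ⊢ ··b··> t20, ··c··> t21
  t17 = c.0 | (a.0 | 0) ⊢ ··a··> t20, ··c··> t22
  t18 = 0 | (a.0 | b.0) ⊢ ··a··> t21, ··b··> t22
  t19 = 0\{a,c} | (0 | 0) ⊢ (no moves)
  t20 = c.0 | (0 | 0) ⊢ ··c··> t23
  t21 = 0 | (0 | b.0) ⊢ ··b··> t23
  t22 = 0 | (a.0 | 0) ⊢ ··a··> t23
  t23 = 0 | (0 | 0) ⊢ (no moves)
Bisimilarity quotient blocks:
  B0 = {s0, t0}
  B1 = {s1, t1}
  B2 = {s12, s19, s23, s5, t12, t19, t23, t5}
  B3 = {s13, s21, s6, t13, t21, t6}
  B4 = {s3, t3}
  B5 = {s9, t9}
  B6 = {s15, t15}
  B7 = {s20, t20}
  B8 = {s17, t17}
  B9 = {s14, s22, t14, t22}
  B10 = {s8, t8}
  B11 = {s16, t16}
  B12 = {s18, s7, t18, t7}
  B13 = {s10, t10}
  B14 = {s11, s2, t11, t2}
  B15 = {s4, t4}
s0 ∈ B0, t0 ∈ B0 → same block

YES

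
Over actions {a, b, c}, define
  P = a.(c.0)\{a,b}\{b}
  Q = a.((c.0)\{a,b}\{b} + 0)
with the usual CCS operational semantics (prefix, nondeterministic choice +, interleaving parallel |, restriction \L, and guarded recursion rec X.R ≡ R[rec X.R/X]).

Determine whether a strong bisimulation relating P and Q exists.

YES

P's transition system — 3 states:
  u0 = a.(c.0)\{a,b}\{b} ⊢ --a--▸ u1
  u1 = (c.0)\{a,b}\{b} ⊢ --c--▸ u2
  u2 = 0\{a,b}\{b} ⊢ stopped
Q's transition system — 3 states:
  v0 = a.((c.0)\{a,b}\{b} + 0) ⊢ --a--▸ v1
  v1 = (c.0)\{a,b}\{b} + 0 ⊢ --c--▸ v2
  v2 = 0\{a,b}\{b} ⊢ stopped
Coarsest stable partition (strong bisimilarity classes):
  B0 = {u0, v0}
  B1 = {u1, v1}
  B2 = {u2, v2}
u0 ∈ B0, v0 ∈ B0 → same block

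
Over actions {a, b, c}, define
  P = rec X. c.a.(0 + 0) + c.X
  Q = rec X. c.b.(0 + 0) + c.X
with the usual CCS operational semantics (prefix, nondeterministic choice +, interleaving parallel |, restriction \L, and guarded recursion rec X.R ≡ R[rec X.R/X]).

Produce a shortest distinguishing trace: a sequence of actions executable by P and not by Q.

ca

P's transition system — 3 states:
  u0 = rec X. c.a.(0 + 0) + c.X | --c--▸ u0, --c--▸ u1
  u1 = a.(0 + 0) | --a--▸ u2
  u2 = 0 + 0 | deadlocked
Q's transition system — 3 states:
  v0 = rec X. c.b.(0 + 0) + c.X | --c--▸ v0, --c--▸ v1
  v1 = b.(0 + 0) | --b--▸ v2
  v2 = 0 + 0 | deadlocked
Run σ = ⟨ca⟩ on P: start {u0}
  [1] c ⇒ {u0, u1}
  [2] a ⇒ {u2}
  P completes σ.
Run σ = ⟨ca⟩ on Q: start {v0}
  [1] c ⇒ {v0, v1}
  [2] a ⇒ ∅  — Q cannot continue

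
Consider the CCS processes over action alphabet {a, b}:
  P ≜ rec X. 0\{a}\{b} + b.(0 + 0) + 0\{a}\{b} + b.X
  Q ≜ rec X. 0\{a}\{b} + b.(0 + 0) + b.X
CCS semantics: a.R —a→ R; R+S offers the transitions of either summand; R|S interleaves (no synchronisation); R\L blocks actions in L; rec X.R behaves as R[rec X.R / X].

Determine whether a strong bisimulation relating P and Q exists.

YES

Reachable graph of P (2 states):
  s0 = rec X. 0\{a}\{b} + b.(0 + 0) + 0\{a}\{b} + b.X | --b--▸ s0, --b--▸ s1
  s1 = 0 + 0 | (no moves)
Reachable graph of Q (2 states):
  t0 = rec X. 0\{a}\{b} + b.(0 + 0) + b.X | --b--▸ t0, --b--▸ t1
  t1 = 0 + 0 | (no moves)
Coarsest stable partition (strong bisimilarity classes):
  B0 = {s0, t0}
  B1 = {s1, t1}
s0 ∈ B0, t0 ∈ B0 → same block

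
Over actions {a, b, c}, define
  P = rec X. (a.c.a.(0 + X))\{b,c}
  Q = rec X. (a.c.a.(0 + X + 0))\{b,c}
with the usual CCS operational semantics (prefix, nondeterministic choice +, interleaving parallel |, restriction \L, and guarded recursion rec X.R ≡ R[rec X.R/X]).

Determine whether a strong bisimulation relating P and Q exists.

YES

LTS(P): 2 reachable states
  p0 = rec X. (a.c.a.(0 + X))\{b,c} → ··a··> p1
  p1 = (c.a.(0 + (rec X. (a.c.a.(0 + X))\{b,c})))\{b,c} → ·
LTS(Q): 2 reachable states
  q0 = rec X. (a.c.a.(0 + X + 0))\{b,c} → ··a··> q1
  q1 = (c.a.(0 + (rec X. (a.c.a.(0 + X + 0))\{b,c}) + 0))\{b,c} → ·
Partition-refinement fixed point:
  B0 = {p0, q0}
  B1 = {p1, q1}
p0 ∈ B0, q0 ∈ B0 → same block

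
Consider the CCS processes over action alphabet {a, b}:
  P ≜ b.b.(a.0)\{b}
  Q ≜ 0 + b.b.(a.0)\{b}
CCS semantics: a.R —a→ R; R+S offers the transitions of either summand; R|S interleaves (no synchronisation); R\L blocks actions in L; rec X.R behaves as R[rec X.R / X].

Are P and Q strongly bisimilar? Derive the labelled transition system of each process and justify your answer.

P's transition system — 4 states:
  s0 = b.b.(a.0)\{b} → —b→ s1
  s1 = b.(a.0)\{b} → —b→ s2
  s2 = (a.0)\{b} → —a→ s3
  s3 = 0\{b} → ·
Q's transition system — 4 states:
  t0 = 0 + b.b.(a.0)\{b} → —b→ t1
  t1 = b.(a.0)\{b} → —b→ t2
  t2 = (a.0)\{b} → —a→ t3
  t3 = 0\{b} → ·
Partition-refinement fixed point:
  B0 = {s0, t0}
  B1 = {s1, t1}
  B2 = {s2, t2}
  B3 = {s3, t3}
s0 ∈ B0, t0 ∈ B0 → same block

bisimilar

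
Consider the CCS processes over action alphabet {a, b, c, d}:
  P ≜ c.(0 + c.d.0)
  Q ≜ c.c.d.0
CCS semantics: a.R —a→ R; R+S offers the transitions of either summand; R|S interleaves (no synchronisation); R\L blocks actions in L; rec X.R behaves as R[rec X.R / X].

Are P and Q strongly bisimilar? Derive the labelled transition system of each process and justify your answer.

Reachable graph of P (4 states):
  p0 = c.(0 + c.d.0) has moves ··c··> p1
  p1 = 0 + c.d.0 has moves ··c··> p2
  p2 = d.0 has moves ··d··> p3
  p3 = 0 has moves ∅
Reachable graph of Q (4 states):
  q0 = c.c.d.0 has moves ··c··> q1
  q1 = c.d.0 has moves ··c··> q2
  q2 = d.0 has moves ··d··> q3
  q3 = 0 has moves ∅
Partition-refinement fixed point:
  B0 = {p0, q0}
  B1 = {p1, q1}
  B2 = {p2, q2}
  B3 = {p3, q3}
p0 ∈ B0, q0 ∈ B0 → same block

P ~ Q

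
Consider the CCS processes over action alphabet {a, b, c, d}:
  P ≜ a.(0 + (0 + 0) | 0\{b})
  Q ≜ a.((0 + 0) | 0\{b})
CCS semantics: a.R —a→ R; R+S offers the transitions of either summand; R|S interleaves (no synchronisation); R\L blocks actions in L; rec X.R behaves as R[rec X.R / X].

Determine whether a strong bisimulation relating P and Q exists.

Reachable graph of P (2 states):
  u0 = a.(0 + (0 + 0) | 0\{b}) → ··a··> u1
  u1 = 0 + (0 + 0) | 0\{b} → ·
Reachable graph of Q (2 states):
  v0 = a.((0 + 0) | 0\{b}) → ··a··> v1
  v1 = (0 + 0) | 0\{b} → ·
Coarsest stable partition (strong bisimilarity classes):
  B0 = {u0, v0}
  B1 = {u1, v1}
u0 ∈ B0, v0 ∈ B0 → same block

YES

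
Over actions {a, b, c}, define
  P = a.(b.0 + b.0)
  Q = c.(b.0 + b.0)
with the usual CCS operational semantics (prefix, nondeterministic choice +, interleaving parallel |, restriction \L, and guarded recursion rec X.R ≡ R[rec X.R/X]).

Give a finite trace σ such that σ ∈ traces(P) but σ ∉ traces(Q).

LTS(P): 3 reachable states
  u0 = a.(b.0 + b.0) has moves —a→ u1
  u1 = b.0 + b.0 has moves —b→ u2
  u2 = 0 has moves (no moves)
LTS(Q): 3 reachable states
  v0 = c.(b.0 + b.0) has moves —c→ v1
  v1 = b.0 + b.0 has moves —b→ v2
  v2 = 0 has moves (no moves)
Trace ⟨a⟩ through P, begin at {u0}:
  step 1 (a): {u1}
  ✓ P
Trace ⟨a⟩ through Q, begin at {v0}:
  step 1 (a): ∅  — Q cannot continue

a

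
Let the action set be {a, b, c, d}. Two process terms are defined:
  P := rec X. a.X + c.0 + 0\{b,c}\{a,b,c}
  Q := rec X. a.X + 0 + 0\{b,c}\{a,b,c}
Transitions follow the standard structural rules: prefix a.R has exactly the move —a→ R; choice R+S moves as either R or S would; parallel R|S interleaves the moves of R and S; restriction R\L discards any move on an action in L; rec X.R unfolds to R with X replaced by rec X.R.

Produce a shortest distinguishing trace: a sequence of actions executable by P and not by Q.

P's transition system — 2 states:
  p0 = rec X. a.X + c.0 + 0\{b,c}\{a,b,c} ⊢ -a-> p0, -c-> p1
  p1 = 0 ⊢ deadlocked
Q's transition system — 1 states:
  q0 = rec X. a.X + 0 + 0\{b,c}\{a,b,c} ⊢ -a-> q0
Trace ⟨c⟩ through P, begin at {p0}:
  step 1 (c): {p1}
  — P admits the full trace.
Trace ⟨c⟩ through Q, begin at {q0}:
  step 1 (c): ∅  — Q cannot continue

c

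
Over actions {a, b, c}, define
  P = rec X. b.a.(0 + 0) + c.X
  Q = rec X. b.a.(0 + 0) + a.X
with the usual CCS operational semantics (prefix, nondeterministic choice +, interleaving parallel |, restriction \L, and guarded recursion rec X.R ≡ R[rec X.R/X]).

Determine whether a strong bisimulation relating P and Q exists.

P's transition system — 3 states:
  p0 = rec X. b.a.(0 + 0) + c.X ⊢ —b→ p1, —c→ p0
  p1 = a.(0 + 0) ⊢ —a→ p2
  p2 = 0 + 0 ⊢ stopped
Q's transition system — 3 states:
  q0 = rec X. b.a.(0 + 0) + a.X ⊢ —a→ q0, —b→ q1
  q1 = a.(0 + 0) ⊢ —a→ q2
  q2 = 0 + 0 ⊢ stopped
Bisimilarity quotient blocks:
  B0 = {p0}
  B1 = {p1, q1}
  B2 = {p2, q2}
  B3 = {q0}
p0 ∈ B0, q0 ∈ B3 → different blocks

not bisimilar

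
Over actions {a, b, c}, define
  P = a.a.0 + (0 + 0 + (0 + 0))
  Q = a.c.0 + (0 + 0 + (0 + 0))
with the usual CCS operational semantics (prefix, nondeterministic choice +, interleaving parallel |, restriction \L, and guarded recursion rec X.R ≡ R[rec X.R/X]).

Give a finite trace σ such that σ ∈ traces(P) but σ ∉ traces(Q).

aa

P's transition system — 3 states:
  u0 = a.a.0 + (0 + 0 + (0 + 0)) | -a-> u1
  u1 = a.0 | -a-> u2
  u2 = 0 | (no moves)
Q's transition system — 3 states:
  v0 = a.c.0 + (0 + 0 + (0 + 0)) | -a-> v1
  v1 = c.0 | -c-> v2
  v2 = 0 | (no moves)
Run σ = ⟨aa⟩ on P: start {u0}
  [1] a ⇒ {u1}
  [2] a ⇒ {u2}
  P completes σ.
Run σ = ⟨aa⟩ on Q: start {v0}
  [1] a ⇒ {v1}
  [2] a ⇒ ∅  — Q cannot continue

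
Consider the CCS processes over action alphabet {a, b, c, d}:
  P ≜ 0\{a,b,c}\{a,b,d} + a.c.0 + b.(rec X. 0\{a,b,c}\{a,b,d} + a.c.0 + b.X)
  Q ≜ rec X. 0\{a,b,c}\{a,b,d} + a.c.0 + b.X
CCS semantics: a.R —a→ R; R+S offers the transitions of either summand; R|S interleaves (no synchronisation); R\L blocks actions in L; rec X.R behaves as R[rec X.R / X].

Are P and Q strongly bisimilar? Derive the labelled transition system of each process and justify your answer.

bisimilar

P's transition system — 4 states:
  u0 = 0\{a,b,c}\{a,b,d} + a.c.0 + b.(rec X. 0\{a,b,c}\{a,b,d} + a.c.0 + b.X) → —a→ u1, —b→ u2
  u1 = c.0 → —c→ u3
  u2 = rec X. 0\{a,b,c}\{a,b,d} + a.c.0 + b.X → —a→ u1, —b→ u2
  u3 = 0 → stopped
Q's transition system — 3 states:
  v0 = rec X. 0\{a,b,c}\{a,b,d} + a.c.0 + b.X → —a→ v1, —b→ v0
  v1 = c.0 → —c→ v2
  v2 = 0 → stopped
Partition-refinement fixed point:
  B0 = {u0, u2, v0}
  B1 = {u1, v1}
  B2 = {u3, v2}
u0 ∈ B0, v0 ∈ B0 → same block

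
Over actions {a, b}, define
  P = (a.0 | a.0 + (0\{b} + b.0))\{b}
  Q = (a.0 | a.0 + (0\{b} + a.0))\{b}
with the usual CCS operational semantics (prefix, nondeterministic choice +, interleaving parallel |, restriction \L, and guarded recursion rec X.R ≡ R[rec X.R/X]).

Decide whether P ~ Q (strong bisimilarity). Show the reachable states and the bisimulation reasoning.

P's transition system — 4 states:
  p0 = (a.0 | a.0 + (0\{b} + b.0))\{b} ⊢ --a--▸ p1, --a--▸ p2
  p1 = (0 | a.0)\{b} ⊢ --a--▸ p3
  p2 = (a.0 | 0)\{b} ⊢ --a--▸ p3
  p3 = (0 | 0)\{b} ⊢ stopped
Q's transition system — 5 states:
  q0 = (a.0 | a.0 + (0\{b} + a.0))\{b} ⊢ --a--▸ q1, --a--▸ q2, --a--▸ q3
  q1 = (0 | a.0)\{b} ⊢ --a--▸ q4
  q2 = (a.0 | 0)\{b} ⊢ --a--▸ q4
  q3 = 0\{b} ⊢ stopped
  q4 = (0 | 0)\{b} ⊢ stopped
Coarsest stable partition (strong bisimilarity classes):
  B0 = {p0}
  B1 = {p1, p2, q1, q2}
  B2 = {p3, q3, q4}
  B3 = {q0}
p0 ∈ B0, q0 ∈ B3 → different blocks

NO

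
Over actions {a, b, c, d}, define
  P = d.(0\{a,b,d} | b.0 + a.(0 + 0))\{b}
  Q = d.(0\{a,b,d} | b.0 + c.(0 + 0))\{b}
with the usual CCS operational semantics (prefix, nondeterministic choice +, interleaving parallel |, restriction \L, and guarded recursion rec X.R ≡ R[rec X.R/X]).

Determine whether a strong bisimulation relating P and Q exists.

LTS(P): 3 reachable states
  s0 = d.(0\{a,b,d} | b.0 + a.(0 + 0))\{b} :: —d→ s1
  s1 = (0\{a,b,d} | b.0 + a.(0 + 0))\{b} :: —a→ s2
  s2 = (0 + 0)\{b} :: ∅
LTS(Q): 3 reachable states
  t0 = d.(0\{a,b,d} | b.0 + c.(0 + 0))\{b} :: —d→ t1
  t1 = (0\{a,b,d} | b.0 + c.(0 + 0))\{b} :: —c→ t2
  t2 = (0 + 0)\{b} :: ∅
Bisimilarity quotient blocks:
  B0 = {s0}
  B1 = {s1}
  B2 = {s2, t2}
  B3 = {t0}
  B4 = {t1}
s0 ∈ B0, t0 ∈ B3 → different blocks

P ≁ Q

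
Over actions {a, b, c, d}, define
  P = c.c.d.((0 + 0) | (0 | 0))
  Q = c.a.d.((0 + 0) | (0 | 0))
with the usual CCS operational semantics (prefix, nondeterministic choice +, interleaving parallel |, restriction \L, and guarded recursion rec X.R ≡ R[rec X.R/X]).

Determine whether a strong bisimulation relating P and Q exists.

not bisimilar

LTS(P): 4 reachable states
  u0 = c.c.d.((0 + 0) | (0 | 0)) has moves -c-> u1
  u1 = c.d.((0 + 0) | (0 | 0)) has moves -c-> u2
  u2 = d.((0 + 0) | (0 | 0)) has moves -d-> u3
  u3 = (0 + 0) | (0 | 0) has moves ∅
LTS(Q): 4 reachable states
  v0 = c.a.d.((0 + 0) | (0 | 0)) has moves -c-> v1
  v1 = a.d.((0 + 0) | (0 | 0)) has moves -a-> v2
  v2 = d.((0 + 0) | (0 | 0)) has moves -d-> v3
  v3 = (0 + 0) | (0 | 0) has moves ∅
Coarsest stable partition (strong bisimilarity classes):
  B0 = {u0}
  B1 = {u1}
  B2 = {u2, v2}
  B3 = {u3, v3}
  B4 = {v0}
  B5 = {v1}
u0 ∈ B0, v0 ∈ B4 → different blocks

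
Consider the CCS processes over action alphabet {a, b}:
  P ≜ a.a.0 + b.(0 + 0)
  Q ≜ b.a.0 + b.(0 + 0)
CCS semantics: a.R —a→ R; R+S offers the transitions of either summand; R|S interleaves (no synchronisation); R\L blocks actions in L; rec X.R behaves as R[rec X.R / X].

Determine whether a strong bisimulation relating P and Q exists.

not bisimilar

Reachable graph of P (4 states):
  u0 = a.a.0 + b.(0 + 0) | =a=> u1, =b=> u2
  u1 = a.0 | =a=> u3
  u2 = 0 + 0 | ∅
  u3 = 0 | ∅
Reachable graph of Q (4 states):
  v0 = b.a.0 + b.(0 + 0) | =b=> v1, =b=> v2
  v1 = 0 + 0 | ∅
  v2 = a.0 | =a=> v3
  v3 = 0 | ∅
Bisimilarity quotient blocks:
  B0 = {u0}
  B1 = {u2, u3, v1, v3}
  B2 = {u1, v2}
  B3 = {v0}
u0 ∈ B0, v0 ∈ B3 → different blocks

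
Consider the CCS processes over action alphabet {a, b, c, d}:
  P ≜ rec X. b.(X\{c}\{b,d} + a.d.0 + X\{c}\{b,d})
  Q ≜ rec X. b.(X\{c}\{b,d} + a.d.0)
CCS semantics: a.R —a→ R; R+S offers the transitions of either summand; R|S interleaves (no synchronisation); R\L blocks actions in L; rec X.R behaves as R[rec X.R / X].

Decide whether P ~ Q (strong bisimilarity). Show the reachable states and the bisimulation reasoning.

YES

P's transition system — 4 states:
  p0 = rec X. b.(X\{c}\{b,d} + a.d.0 + X\{c}\{b,d}) | =b=> p1
  p1 = (rec X. b.(X\{c}\{b,d} + a.d.0 + X\{c}\{b,d}))\{c}\{b,d} + a.d.0 + (rec X. b.(X\{c}\{b,d} + a.d.0 + X\{c}\{b,d}))\{c}\{b,d} | =a=> p2
  p2 = d.0 | =d=> p3
  p3 = 0 | (no moves)
Q's transition system — 4 states:
  q0 = rec X. b.(X\{c}\{b,d} + a.d.0) | =b=> q1
  q1 = (rec X. b.(X\{c}\{b,d} + a.d.0))\{c}\{b,d} + a.d.0 | =a=> q2
  q2 = d.0 | =d=> q3
  q3 = 0 | (no moves)
Bisimilarity quotient blocks:
  B0 = {p0, q0}
  B1 = {p1, q1}
  B2 = {p2, q2}
  B3 = {p3, q3}
p0 ∈ B0, q0 ∈ B0 → same block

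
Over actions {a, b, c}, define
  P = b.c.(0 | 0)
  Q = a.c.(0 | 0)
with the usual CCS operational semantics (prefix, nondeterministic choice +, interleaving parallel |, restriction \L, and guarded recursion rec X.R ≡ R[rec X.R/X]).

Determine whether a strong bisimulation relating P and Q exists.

not bisimilar

LTS(P): 3 reachable states
  p0 = b.c.(0 | 0) | -b-> p1
  p1 = c.(0 | 0) | -c-> p2
  p2 = 0 | 0 | ∅
LTS(Q): 3 reachable states
  q0 = a.c.(0 | 0) | -a-> q1
  q1 = c.(0 | 0) | -c-> q2
  q2 = 0 | 0 | ∅
Bisimilarity quotient blocks:
  B0 = {p0}
  B1 = {p1, q1}
  B2 = {p2, q2}
  B3 = {q0}
p0 ∈ B0, q0 ∈ B3 → different blocks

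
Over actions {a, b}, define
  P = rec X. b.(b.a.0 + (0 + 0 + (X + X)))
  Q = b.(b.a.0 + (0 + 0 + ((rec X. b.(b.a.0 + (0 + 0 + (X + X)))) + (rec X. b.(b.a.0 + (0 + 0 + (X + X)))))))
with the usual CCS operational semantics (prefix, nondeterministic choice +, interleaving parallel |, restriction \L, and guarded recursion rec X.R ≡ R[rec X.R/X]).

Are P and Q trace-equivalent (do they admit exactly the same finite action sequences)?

traces(P) = traces(Q)

LTS(P): 4 reachable states
  u0 = rec X. b.(b.a.0 + (0 + 0 + (X + X))) :: --b--▸ u1
  u1 = b.a.0 + (0 + 0 + ((rec X. b.(b.a.0 + (0 + 0 + (X + X)))) + (rec X. b.(b.a.0 + (0 + 0 + (X + X)))))) :: --b--▸ u1, --b--▸ u2
  u2 = a.0 :: --a--▸ u3
  u3 = 0 :: ·
LTS(Q): 4 reachable states
  v0 = b.(b.a.0 + (0 + 0 + ((rec X. b.(b.a.0 + (0 + 0 + (X + X)))) + (rec X. b.(b.a.0 + (0 + 0 + (X + X))))))) :: --b--▸ v1
  v1 = b.a.0 + (0 + 0 + ((rec X. b.(b.a.0 + (0 + 0 + (X + X)))) + (rec X. b.(b.a.0 + (0 + 0 + (X + X)))))) :: --b--▸ v1, --b--▸ v2
  v2 = a.0 :: --a--▸ v3
  v3 = 0 :: ·
Coarsest stable partition (strong bisimilarity classes):
  B0 = {u0, v0}
  B1 = {u1, v1}
  B2 = {u2, v2}
  B3 = {u3, v3}
u0 ∈ B0, v0 ∈ B0 → same block
Bisimilar ⇒ trace-equivalent.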